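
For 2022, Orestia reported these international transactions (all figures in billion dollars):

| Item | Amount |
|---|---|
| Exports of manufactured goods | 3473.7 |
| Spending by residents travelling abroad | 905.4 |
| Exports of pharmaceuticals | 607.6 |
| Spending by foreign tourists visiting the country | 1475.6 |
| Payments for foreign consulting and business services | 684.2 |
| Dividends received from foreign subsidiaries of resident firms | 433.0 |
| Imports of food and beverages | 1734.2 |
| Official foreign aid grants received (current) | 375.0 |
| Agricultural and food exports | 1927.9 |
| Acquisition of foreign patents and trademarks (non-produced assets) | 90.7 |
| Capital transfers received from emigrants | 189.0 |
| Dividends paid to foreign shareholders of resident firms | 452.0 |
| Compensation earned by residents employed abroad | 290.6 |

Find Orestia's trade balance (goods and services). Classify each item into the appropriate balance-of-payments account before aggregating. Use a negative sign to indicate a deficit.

Goods: 3473.7 - 1734.2 + 607.6 + 1927.9 = 4275.0
Services: -684.2 - 905.4 + 1475.6 = -114.0
Trade balance = 4275.0 + (-114.0) = 4161.0
(Excluded from the trade balance — primary income: dividends received from foreign subsidiaries of resident firms 433.0, dividends paid to foreign shareholders of resident firms 452.0, compensation earned by residents employed abroad 290.6; secondary income: official foreign aid grants received (current) 375.0; capital account: acquisition of foreign patents and trademarks (non-produced assets) 90.7, capital transfers received from emigrants 189.0.)

4161.0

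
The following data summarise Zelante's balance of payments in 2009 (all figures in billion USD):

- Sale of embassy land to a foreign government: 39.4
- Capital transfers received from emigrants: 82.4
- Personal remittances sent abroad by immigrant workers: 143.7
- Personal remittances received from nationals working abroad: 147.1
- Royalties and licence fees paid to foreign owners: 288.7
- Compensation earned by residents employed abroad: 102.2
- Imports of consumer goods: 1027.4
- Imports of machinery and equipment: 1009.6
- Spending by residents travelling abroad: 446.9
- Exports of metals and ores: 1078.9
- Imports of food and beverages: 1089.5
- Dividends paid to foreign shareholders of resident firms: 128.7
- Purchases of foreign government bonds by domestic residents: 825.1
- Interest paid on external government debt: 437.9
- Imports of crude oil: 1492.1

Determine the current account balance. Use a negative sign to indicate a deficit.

Goods: 1078.9 - 1027.4 - 1492.1 - 1009.6 - 1089.5 = -3539.7
Services: -446.9 - 288.7 = -735.6
Primary income: -437.9 + 102.2 - 128.7 = -464.4
Secondary income: 147.1 - 143.7 = 3.4
Current account = (-3539.7) + (-735.6) + (-464.4) + 3.4 = -4736.3
(Excluded from the current account — capital account: sale of embassy land to a foreign government 39.4, capital transfers received from emigrants 82.4; financial account: purchases of foreign government bonds by domestic residents 825.1.)

-4736.3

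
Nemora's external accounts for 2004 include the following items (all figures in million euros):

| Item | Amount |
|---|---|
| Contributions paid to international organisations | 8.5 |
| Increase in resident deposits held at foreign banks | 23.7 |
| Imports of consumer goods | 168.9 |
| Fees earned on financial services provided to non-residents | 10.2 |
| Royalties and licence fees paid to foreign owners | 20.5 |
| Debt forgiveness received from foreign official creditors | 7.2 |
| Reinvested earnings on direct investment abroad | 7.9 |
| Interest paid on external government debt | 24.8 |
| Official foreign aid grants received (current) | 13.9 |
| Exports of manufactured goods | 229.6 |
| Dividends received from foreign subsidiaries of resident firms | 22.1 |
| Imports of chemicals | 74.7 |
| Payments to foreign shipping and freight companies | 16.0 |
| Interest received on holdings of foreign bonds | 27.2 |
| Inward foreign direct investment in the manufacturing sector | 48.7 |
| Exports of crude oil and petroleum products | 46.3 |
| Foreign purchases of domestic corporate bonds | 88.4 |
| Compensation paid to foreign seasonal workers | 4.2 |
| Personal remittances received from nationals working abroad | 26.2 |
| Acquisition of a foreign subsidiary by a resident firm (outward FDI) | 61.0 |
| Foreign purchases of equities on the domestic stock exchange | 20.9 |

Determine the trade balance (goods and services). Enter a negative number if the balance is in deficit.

Goods: 46.3 - 74.7 - 168.9 + 229.6 = 32.3
Services: -20.5 - 16.0 + 10.2 = -26.3
Trade balance = 32.3 + (-26.3) = 6.0
(Excluded from the trade balance — secondary income: contributions paid to international organisations 8.5, official foreign aid grants received (current) 13.9, personal remittances received from nationals working abroad 26.2; financial account: increase in resident deposits held at foreign banks 23.7, inward foreign direct investment in the manufacturing sector 48.7, foreign purchases of domestic corporate bonds 88.4, acquisition of a foreign subsidiary by a resident firm (outward FDI) 61.0, foreign purchases of equities on the domestic stock exchange 20.9; capital account: debt forgiveness received from foreign official creditors 7.2; primary income: reinvested earnings on direct investment abroad 7.9, interest paid on external government debt 24.8, dividends received from foreign subsidiaries of resident firms 22.1, interest received on holdings of foreign bonds 27.2, compensation paid to foreign seasonal workers 4.2.)

6.0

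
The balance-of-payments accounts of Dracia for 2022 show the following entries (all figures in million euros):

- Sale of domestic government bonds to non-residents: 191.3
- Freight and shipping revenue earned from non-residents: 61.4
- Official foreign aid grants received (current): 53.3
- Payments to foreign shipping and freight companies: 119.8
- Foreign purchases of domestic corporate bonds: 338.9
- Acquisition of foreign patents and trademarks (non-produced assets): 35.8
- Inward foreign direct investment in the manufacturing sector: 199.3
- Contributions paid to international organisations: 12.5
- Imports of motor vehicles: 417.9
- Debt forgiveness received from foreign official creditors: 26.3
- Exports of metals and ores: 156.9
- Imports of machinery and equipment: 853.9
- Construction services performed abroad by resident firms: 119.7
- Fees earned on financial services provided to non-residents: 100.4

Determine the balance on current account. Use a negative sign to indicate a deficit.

Goods: 156.9 - 853.9 - 417.9 = -1114.9
Services: 119.7 + 100.4 - 119.8 + 61.4 = 161.7
Secondary income: -12.5 + 53.3 = 40.8
Current account = (-1114.9) + 161.7 + 40.8 = -912.4
(Excluded from the current account — financial account: sale of domestic government bonds to non-residents 191.3, foreign purchases of domestic corporate bonds 338.9, inward foreign direct investment in the manufacturing sector 199.3; capital account: acquisition of foreign patents and trademarks (non-produced assets) 35.8, debt forgiveness received from foreign official creditors 26.3.)

-912.4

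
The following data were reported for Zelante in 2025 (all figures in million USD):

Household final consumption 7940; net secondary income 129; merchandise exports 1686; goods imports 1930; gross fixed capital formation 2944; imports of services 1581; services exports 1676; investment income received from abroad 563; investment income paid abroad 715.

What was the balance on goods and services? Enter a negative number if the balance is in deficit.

Goods balance = 1686 - 1930 = -244
Services balance = 1676 - 1581 = 95
Trade balance (goods + services) = -244 + 95 = -149

-149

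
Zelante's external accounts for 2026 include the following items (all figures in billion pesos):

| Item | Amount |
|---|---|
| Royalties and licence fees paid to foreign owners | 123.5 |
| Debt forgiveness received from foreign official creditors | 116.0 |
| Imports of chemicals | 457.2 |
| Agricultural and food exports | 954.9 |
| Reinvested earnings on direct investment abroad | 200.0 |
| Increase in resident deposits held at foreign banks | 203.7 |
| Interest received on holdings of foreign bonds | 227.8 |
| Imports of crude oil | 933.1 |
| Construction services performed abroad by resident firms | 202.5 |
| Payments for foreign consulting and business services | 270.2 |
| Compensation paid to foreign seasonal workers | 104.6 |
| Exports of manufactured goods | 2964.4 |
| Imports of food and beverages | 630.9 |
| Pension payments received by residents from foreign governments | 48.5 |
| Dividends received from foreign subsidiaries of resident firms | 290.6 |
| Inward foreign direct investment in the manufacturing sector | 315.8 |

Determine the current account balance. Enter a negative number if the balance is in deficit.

Goods: -457.2 + 954.9 - 933.1 - 630.9 + 2964.4 = 1898.1
Services: 202.5 - 270.2 - 123.5 = -191.2
Primary income: 227.8 + 290.6 - 104.6 + 200.0 = 613.8
Secondary income: 48.5
Current account = 1898.1 + (-191.2) + 613.8 + 48.5 = 2369.2
(Excluded from the current account — capital account: debt forgiveness received from foreign official creditors 116.0; financial account: increase in resident deposits held at foreign banks 203.7, inward foreign direct investment in the manufacturing sector 315.8.)

2369.2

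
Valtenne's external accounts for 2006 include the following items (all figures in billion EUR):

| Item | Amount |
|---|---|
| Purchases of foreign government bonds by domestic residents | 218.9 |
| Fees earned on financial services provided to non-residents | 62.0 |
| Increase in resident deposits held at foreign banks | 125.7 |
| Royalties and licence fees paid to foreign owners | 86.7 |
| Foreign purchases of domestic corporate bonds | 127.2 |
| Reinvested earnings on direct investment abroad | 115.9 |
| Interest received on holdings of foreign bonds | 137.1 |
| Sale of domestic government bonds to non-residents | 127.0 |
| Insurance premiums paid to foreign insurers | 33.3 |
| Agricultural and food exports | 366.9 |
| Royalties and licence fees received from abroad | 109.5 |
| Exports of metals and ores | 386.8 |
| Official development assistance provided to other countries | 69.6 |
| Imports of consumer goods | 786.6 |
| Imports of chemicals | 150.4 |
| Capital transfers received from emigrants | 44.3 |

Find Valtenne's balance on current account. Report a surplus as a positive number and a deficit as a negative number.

Goods: -150.4 + 386.8 - 786.6 + 366.9 = -183.3
Services: 62.0 - 33.3 - 86.7 + 109.5 = 51.5
Primary income: 115.9 + 137.1 = 253.0
Secondary income: -69.6
Current account = (-183.3) + 51.5 + 253.0 + (-69.6) = 51.6
(Excluded from the current account — financial account: purchases of foreign government bonds by domestic residents 218.9, increase in resident deposits held at foreign banks 125.7, foreign purchases of domestic corporate bonds 127.2, sale of domestic government bonds to non-residents 127.0; capital account: capital transfers received from emigrants 44.3.)

51.6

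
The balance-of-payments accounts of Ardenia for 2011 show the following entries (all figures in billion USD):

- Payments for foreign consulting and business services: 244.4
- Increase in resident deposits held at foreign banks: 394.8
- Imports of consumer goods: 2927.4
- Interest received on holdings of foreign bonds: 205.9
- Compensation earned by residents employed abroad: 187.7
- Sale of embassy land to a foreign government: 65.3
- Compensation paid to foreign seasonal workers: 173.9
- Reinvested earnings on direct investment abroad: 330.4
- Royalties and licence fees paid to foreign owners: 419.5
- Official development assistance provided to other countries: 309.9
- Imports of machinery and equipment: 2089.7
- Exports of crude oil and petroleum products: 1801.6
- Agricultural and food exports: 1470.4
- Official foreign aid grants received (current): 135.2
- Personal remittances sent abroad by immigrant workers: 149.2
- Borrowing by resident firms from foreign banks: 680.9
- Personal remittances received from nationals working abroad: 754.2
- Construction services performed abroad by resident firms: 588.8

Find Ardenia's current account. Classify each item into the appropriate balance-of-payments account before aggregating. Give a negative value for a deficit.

Goods: 1801.6 - 2089.7 - 2927.4 + 1470.4 = -1745.1
Services: -244.4 - 419.5 + 588.8 = -75.1
Primary income: 205.9 + 330.4 - 173.9 + 187.7 = 550.1
Secondary income: 135.2 + 754.2 - 309.9 - 149.2 = 430.3
Current account = (-1745.1) + (-75.1) + 550.1 + 430.3 = -839.8
(Excluded from the current account — financial account: increase in resident deposits held at foreign banks 394.8, borrowing by resident firms from foreign banks 680.9; capital account: sale of embassy land to a foreign government 65.3.)

-839.8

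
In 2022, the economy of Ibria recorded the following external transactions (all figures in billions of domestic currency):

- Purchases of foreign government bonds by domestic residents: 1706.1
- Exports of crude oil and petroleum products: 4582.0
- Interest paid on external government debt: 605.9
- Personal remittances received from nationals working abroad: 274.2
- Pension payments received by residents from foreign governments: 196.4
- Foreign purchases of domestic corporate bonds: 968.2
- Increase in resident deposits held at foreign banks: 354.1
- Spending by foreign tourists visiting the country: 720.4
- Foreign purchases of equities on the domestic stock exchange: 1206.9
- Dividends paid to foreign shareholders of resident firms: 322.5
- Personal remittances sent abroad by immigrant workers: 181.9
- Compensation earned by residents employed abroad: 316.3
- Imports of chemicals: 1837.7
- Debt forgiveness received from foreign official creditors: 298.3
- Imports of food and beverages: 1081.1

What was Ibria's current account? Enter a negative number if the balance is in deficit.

Goods: -1081.1 + 4582.0 - 1837.7 = 1663.2
Services: 720.4
Primary income: 316.3 - 605.9 - 322.5 = -612.1
Secondary income: 274.2 + 196.4 - 181.9 = 288.7
Current account = 1663.2 + 720.4 + (-612.1) + 288.7 = 2060.2
(Excluded from the current account — financial account: purchases of foreign government bonds by domestic residents 1706.1, foreign purchases of domestic corporate bonds 968.2, increase in resident deposits held at foreign banks 354.1, foreign purchases of equities on the domestic stock exchange 1206.9; capital account: debt forgiveness received from foreign official creditors 298.3.)

2060.2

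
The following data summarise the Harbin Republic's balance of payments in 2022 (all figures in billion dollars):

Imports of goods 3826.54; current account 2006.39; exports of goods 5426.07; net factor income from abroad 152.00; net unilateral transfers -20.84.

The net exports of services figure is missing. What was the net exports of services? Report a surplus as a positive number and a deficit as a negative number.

Current account = goods balance + services balance + net primary income + net secondary income
Sum of the known components = 1730.69
Net exports of services = CA - (known components) = 2006.39 - 1730.69 = 275.70

275.70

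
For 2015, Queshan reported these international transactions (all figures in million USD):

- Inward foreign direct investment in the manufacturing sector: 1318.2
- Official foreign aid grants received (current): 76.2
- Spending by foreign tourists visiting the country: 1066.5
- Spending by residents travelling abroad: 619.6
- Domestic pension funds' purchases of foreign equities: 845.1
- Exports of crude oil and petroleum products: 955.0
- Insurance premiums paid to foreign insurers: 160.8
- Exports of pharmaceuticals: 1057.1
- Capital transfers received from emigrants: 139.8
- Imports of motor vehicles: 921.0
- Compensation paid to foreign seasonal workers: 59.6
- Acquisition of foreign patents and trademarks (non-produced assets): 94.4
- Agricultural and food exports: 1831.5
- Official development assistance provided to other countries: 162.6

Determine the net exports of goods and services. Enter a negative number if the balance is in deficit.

3208.7

Goods: 1057.1 + 955.0 + 1831.5 - 921.0 = 2922.6
Services: 1066.5 - 160.8 - 619.6 = 286.1
Trade balance = 2922.6 + 286.1 = 3208.7
(Excluded from the trade balance — financial account: inward foreign direct investment in the manufacturing sector 1318.2, domestic pension funds' purchases of foreign equities 845.1; secondary income: official foreign aid grants received (current) 76.2, official development assistance provided to other countries 162.6; capital account: capital transfers received from emigrants 139.8, acquisition of foreign patents and trademarks (non-produced assets) 94.4; primary income: compensation paid to foreign seasonal workers 59.6.)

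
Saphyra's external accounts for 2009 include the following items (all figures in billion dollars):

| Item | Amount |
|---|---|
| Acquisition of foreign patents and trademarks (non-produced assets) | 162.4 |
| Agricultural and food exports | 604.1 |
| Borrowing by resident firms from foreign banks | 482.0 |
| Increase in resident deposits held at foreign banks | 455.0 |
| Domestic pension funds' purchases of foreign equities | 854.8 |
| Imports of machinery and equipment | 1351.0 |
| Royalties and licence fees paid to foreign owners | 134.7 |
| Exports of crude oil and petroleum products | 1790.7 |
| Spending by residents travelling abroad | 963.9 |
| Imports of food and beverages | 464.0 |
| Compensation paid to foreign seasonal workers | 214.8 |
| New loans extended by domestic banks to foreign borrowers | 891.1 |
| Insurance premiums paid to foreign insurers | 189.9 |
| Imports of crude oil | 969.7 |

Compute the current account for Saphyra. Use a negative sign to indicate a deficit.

Goods: 604.1 - 464.0 - 969.7 - 1351.0 + 1790.7 = -389.9
Services: -134.7 - 963.9 - 189.9 = -1288.5
Primary income: -214.8
Current account = (-389.9) + (-1288.5) + (-214.8) = -1893.2
(Excluded from the current account — capital account: acquisition of foreign patents and trademarks (non-produced assets) 162.4; financial account: borrowing by resident firms from foreign banks 482.0, increase in resident deposits held at foreign banks 455.0, domestic pension funds' purchases of foreign equities 854.8, new loans extended by domestic banks to foreign borrowers 891.1.)

-1893.2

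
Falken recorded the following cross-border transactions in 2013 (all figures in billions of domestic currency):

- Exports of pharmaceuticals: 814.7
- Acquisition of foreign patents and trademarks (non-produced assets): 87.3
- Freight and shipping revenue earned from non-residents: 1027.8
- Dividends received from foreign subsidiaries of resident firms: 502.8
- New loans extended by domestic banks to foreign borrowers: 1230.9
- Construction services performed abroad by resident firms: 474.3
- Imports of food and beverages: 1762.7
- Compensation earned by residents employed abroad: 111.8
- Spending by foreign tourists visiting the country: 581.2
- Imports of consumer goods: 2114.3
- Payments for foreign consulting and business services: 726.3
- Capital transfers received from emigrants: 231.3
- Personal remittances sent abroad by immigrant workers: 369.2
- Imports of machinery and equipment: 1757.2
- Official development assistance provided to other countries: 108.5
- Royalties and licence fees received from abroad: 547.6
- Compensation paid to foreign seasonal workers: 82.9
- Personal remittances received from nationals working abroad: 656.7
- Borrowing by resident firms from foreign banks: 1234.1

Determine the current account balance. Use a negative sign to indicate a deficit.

-2204.2

Goods: -2114.3 + 814.7 - 1757.2 - 1762.7 = -4819.5
Services: -726.3 + 547.6 + 581.2 + 474.3 + 1027.8 = 1904.6
Primary income: -82.9 + 502.8 + 111.8 = 531.7
Secondary income: -108.5 - 369.2 + 656.7 = 179.0
Current account = (-4819.5) + 1904.6 + 531.7 + 179.0 = -2204.2
(Excluded from the current account — capital account: acquisition of foreign patents and trademarks (non-produced assets) 87.3, capital transfers received from emigrants 231.3; financial account: new loans extended by domestic banks to foreign borrowers 1230.9, borrowing by resident firms from foreign banks 1234.1.)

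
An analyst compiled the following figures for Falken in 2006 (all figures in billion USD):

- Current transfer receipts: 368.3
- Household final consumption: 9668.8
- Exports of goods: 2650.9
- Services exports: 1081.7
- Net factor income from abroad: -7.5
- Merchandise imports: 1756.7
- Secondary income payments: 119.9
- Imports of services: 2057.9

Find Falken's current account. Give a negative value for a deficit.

Goods balance = 2650.9 - 1756.7 = 894.2
Services balance = 1081.7 - 2057.9 = -976.2
Trade balance (goods + services) = 894.2 + (-976.2) = -82.0
Net primary income = -7.5
Net secondary income = 368.3 - 119.9 = 248.4
Current account = -82.0 + (-7.5) + 248.4 = 158.9

158.9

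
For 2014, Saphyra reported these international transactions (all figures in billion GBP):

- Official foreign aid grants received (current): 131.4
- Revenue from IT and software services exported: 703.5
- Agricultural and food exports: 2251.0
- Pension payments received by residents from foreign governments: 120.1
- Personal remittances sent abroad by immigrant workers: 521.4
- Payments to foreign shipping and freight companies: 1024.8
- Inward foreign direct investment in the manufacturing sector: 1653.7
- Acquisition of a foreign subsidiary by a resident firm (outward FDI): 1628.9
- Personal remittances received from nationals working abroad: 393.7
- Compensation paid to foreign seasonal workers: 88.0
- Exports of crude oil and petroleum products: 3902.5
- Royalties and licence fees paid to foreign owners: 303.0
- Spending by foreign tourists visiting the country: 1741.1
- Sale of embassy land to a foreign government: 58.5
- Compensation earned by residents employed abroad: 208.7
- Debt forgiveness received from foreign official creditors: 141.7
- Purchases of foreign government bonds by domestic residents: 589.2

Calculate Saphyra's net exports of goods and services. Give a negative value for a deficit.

Goods: 3902.5 + 2251.0 = 6153.5
Services: 703.5 - 303.0 - 1024.8 + 1741.1 = 1116.8
Trade balance = 6153.5 + 1116.8 = 7270.3
(Excluded from the trade balance — secondary income: official foreign aid grants received (current) 131.4, pension payments received by residents from foreign governments 120.1, personal remittances sent abroad by immigrant workers 521.4, personal remittances received from nationals working abroad 393.7; financial account: inward foreign direct investment in the manufacturing sector 1653.7, acquisition of a foreign subsidiary by a resident firm (outward FDI) 1628.9, purchases of foreign government bonds by domestic residents 589.2; primary income: compensation paid to foreign seasonal workers 88.0, compensation earned by residents employed abroad 208.7; capital account: sale of embassy land to a foreign government 58.5, debt forgiveness received from foreign official creditors 141.7.)

7270.3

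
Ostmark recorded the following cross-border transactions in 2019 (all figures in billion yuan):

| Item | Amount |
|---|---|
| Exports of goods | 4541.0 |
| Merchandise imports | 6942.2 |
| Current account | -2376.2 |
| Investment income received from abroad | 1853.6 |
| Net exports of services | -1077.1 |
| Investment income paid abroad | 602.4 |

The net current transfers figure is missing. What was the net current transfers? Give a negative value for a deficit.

-149.1

Current account = goods balance + services balance + net primary income + net secondary income
Sum of the known components = -2227.1
Net current transfers = CA - (known components) = -2376.2 - (-2227.1) = -149.1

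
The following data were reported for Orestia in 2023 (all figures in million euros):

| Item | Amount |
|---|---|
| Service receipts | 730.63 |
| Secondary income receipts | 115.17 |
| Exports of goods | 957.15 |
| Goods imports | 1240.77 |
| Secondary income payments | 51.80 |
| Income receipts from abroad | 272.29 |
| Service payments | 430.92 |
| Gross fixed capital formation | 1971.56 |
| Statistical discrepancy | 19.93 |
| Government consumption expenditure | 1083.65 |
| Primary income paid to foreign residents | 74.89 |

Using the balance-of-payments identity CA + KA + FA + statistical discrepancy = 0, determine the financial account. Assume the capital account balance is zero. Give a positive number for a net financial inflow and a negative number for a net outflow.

-296.79

Goods balance = 957.15 - 1240.77 = -283.62
Services balance = 730.63 - 430.92 = 299.71
Trade balance (goods + services) = -283.62 + 299.71 = 16.09
Net primary income = 272.29 - 74.89 = 197.40
Net secondary income = 115.17 - 51.80 = 63.37
Current account = 16.09 + 197.40 + 63.37 = 276.86
Financial account = -(276.86 + 19.93) = -296.79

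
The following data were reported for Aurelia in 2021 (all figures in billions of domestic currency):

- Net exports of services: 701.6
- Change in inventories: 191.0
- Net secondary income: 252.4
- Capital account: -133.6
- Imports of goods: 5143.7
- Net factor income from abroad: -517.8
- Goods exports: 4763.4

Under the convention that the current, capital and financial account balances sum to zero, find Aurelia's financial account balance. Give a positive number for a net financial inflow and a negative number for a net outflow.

Goods balance = 4763.4 - 5143.7 = -380.3
Services balance = 701.6
Trade balance (goods + services) = -380.3 + 701.6 = 321.3
Net primary income = -517.8
Net secondary income = 252.4
Current account = 321.3 + (-517.8) + 252.4 = 55.9
Financial account = -(55.9 + (-133.6)) = 77.7

77.7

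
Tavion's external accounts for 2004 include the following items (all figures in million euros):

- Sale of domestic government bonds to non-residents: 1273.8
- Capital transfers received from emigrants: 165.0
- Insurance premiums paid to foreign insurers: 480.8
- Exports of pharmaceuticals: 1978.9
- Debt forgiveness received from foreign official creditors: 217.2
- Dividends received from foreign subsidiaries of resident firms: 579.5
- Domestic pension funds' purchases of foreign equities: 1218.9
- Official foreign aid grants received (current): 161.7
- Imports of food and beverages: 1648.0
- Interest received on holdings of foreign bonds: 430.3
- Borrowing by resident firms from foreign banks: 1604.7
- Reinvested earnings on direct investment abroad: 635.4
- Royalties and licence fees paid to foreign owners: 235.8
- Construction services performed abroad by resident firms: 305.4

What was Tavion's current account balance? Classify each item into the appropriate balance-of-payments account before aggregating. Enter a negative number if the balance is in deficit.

Goods: -1648.0 + 1978.9 = 330.9
Services: 305.4 - 235.8 - 480.8 = -411.2
Primary income: 579.5 + 635.4 + 430.3 = 1645.2
Secondary income: 161.7
Current account = 330.9 + (-411.2) + 1645.2 + 161.7 = 1726.6
(Excluded from the current account — financial account: sale of domestic government bonds to non-residents 1273.8, domestic pension funds' purchases of foreign equities 1218.9, borrowing by resident firms from foreign banks 1604.7; capital account: capital transfers received from emigrants 165.0, debt forgiveness received from foreign official creditors 217.2.)

1726.6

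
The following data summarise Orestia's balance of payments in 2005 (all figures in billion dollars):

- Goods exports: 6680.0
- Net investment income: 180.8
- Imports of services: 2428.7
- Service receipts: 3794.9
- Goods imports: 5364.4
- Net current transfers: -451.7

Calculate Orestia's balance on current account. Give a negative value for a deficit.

2410.9

Goods balance = 6680.0 - 5364.4 = 1315.6
Services balance = 3794.9 - 2428.7 = 1366.2
Trade balance (goods + services) = 1315.6 + 1366.2 = 2681.8
Net primary income = 180.8
Net secondary income = -451.7
Current account = 2681.8 + 180.8 + (-451.7) = 2410.9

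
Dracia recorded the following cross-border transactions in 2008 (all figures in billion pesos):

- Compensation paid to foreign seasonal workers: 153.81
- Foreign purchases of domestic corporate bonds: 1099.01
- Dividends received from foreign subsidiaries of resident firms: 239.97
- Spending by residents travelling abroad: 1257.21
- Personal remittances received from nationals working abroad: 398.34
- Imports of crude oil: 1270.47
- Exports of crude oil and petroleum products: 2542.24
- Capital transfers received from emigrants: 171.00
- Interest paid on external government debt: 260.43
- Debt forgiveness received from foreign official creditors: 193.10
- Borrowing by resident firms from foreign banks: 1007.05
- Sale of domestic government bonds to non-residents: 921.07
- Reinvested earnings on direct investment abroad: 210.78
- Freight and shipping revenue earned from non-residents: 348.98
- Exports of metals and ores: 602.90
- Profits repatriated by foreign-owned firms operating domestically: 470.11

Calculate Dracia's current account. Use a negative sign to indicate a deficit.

931.18

Goods: 2542.24 + 602.90 - 1270.47 = 1874.67
Services: -1257.21 + 348.98 = -908.23
Primary income: -470.11 + 210.78 - 153.81 + 239.97 - 260.43 = -433.60
Secondary income: 398.34
Current account = 1874.67 + (-908.23) + (-433.60) + 398.34 = 931.18
(Excluded from the current account — financial account: foreign purchases of domestic corporate bonds 1099.01, borrowing by resident firms from foreign banks 1007.05, sale of domestic government bonds to non-residents 921.07; capital account: capital transfers received from emigrants 171.00, debt forgiveness received from foreign official creditors 193.10.)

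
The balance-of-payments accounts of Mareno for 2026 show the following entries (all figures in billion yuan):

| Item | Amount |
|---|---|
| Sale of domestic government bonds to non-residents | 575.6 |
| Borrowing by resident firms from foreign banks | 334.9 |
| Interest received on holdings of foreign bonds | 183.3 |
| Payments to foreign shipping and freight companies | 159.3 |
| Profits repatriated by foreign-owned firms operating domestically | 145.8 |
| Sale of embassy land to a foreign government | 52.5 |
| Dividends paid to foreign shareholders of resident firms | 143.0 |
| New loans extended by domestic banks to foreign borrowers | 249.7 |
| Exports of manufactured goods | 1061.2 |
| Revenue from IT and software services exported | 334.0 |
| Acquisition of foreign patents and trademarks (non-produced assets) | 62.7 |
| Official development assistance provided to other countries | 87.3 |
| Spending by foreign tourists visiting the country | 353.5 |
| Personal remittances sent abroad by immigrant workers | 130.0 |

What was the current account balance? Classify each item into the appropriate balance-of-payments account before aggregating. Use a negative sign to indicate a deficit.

Goods: 1061.2
Services: -159.3 + 334.0 + 353.5 = 528.2
Primary income: -145.8 - 143.0 + 183.3 = -105.5
Secondary income: -130.0 - 87.3 = -217.3
Current account = 1061.2 + 528.2 + (-105.5) + (-217.3) = 1266.6
(Excluded from the current account — financial account: sale of domestic government bonds to non-residents 575.6, borrowing by resident firms from foreign banks 334.9, new loans extended by domestic banks to foreign borrowers 249.7; capital account: sale of embassy land to a foreign government 52.5, acquisition of foreign patents and trademarks (non-produced assets) 62.7.)

1266.6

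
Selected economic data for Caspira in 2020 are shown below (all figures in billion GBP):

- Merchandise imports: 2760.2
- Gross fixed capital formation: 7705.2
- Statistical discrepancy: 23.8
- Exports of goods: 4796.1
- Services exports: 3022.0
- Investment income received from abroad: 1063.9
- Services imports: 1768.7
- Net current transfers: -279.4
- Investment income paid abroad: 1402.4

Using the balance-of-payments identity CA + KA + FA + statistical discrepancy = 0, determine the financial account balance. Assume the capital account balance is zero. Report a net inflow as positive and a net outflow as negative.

-2695.1

Goods balance = 4796.1 - 2760.2 = 2035.9
Services balance = 3022.0 - 1768.7 = 1253.3
Trade balance (goods + services) = 2035.9 + 1253.3 = 3289.2
Net primary income = 1063.9 - 1402.4 = -338.5
Net secondary income = -279.4
Current account = 3289.2 + (-338.5) + (-279.4) = 2671.3
Financial account = -(2671.3 + 23.8) = -2695.1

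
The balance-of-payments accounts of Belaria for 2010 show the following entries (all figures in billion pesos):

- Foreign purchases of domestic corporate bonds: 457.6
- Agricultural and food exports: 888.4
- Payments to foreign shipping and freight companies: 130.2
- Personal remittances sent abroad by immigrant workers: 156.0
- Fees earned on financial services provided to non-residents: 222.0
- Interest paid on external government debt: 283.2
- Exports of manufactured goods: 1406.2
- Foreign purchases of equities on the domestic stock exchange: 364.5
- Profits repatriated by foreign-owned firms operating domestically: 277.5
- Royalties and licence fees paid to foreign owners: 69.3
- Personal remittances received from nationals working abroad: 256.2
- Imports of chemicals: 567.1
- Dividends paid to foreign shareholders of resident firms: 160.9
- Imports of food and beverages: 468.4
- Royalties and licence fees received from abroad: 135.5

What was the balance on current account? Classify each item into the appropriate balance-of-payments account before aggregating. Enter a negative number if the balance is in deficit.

Goods: 888.4 - 468.4 - 567.1 + 1406.2 = 1259.1
Services: 135.5 - 130.2 - 69.3 + 222.0 = 158.0
Primary income: -277.5 - 160.9 - 283.2 = -721.6
Secondary income: 256.2 - 156.0 = 100.2
Current account = 1259.1 + 158.0 + (-721.6) + 100.2 = 795.7
(Excluded from the current account — financial account: foreign purchases of domestic corporate bonds 457.6, foreign purchases of equities on the domestic stock exchange 364.5.)

795.7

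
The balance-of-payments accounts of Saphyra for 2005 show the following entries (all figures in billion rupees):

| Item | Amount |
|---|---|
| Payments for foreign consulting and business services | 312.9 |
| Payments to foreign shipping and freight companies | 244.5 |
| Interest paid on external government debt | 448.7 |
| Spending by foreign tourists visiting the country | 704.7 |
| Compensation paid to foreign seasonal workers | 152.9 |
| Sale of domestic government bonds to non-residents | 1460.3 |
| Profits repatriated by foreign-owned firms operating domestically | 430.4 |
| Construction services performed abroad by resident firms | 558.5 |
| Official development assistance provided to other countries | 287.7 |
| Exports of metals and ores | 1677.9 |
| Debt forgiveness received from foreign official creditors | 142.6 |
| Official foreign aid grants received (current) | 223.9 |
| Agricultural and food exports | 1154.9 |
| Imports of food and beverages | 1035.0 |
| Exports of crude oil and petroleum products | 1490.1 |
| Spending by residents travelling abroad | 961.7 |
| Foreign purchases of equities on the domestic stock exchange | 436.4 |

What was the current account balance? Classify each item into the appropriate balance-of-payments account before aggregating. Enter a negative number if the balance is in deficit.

1936.2

Goods: 1154.9 - 1035.0 + 1677.9 + 1490.1 = 3287.9
Services: -244.5 + 704.7 - 961.7 + 558.5 - 312.9 = -255.9
Primary income: -448.7 - 430.4 - 152.9 = -1032.0
Secondary income: -287.7 + 223.9 = -63.8
Current account = 3287.9 + (-255.9) + (-1032.0) + (-63.8) = 1936.2
(Excluded from the current account — financial account: sale of domestic government bonds to non-residents 1460.3, foreign purchases of equities on the domestic stock exchange 436.4; capital account: debt forgiveness received from foreign official creditors 142.6.)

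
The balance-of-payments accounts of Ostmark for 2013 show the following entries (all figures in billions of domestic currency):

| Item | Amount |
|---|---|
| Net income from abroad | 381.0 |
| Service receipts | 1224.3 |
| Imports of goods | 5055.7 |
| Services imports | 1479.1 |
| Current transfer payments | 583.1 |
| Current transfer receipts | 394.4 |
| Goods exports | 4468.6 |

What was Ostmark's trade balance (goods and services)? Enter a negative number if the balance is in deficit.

Goods balance = 4468.6 - 5055.7 = -587.1
Services balance = 1224.3 - 1479.1 = -254.8
Trade balance (goods + services) = -587.1 + (-254.8) = -841.9

-841.9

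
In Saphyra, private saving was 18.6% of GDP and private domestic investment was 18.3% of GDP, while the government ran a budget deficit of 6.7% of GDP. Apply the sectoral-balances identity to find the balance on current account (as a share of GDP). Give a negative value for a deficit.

-6.4

By the sectoral-balances identity, CA = (S_private - I) + (T - G).
Private balance = 18.6 - 18.3 = 0.3
Government balance (T - G) = -6.7
CA = 0.3 + (-6.7) = -6.4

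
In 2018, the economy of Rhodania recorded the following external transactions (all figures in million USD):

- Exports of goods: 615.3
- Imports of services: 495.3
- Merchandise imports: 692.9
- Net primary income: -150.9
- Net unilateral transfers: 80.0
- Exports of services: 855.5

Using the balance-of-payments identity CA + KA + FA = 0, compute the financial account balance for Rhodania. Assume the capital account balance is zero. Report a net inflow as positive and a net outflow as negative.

Goods balance = 615.3 - 692.9 = -77.6
Services balance = 855.5 - 495.3 = 360.2
Trade balance (goods + services) = -77.6 + 360.2 = 282.6
Net primary income = -150.9
Net secondary income = 80.0
Current account = 282.6 + (-150.9) + 80.0 = 211.7
Financial account = -(211.7) = -211.7

-211.7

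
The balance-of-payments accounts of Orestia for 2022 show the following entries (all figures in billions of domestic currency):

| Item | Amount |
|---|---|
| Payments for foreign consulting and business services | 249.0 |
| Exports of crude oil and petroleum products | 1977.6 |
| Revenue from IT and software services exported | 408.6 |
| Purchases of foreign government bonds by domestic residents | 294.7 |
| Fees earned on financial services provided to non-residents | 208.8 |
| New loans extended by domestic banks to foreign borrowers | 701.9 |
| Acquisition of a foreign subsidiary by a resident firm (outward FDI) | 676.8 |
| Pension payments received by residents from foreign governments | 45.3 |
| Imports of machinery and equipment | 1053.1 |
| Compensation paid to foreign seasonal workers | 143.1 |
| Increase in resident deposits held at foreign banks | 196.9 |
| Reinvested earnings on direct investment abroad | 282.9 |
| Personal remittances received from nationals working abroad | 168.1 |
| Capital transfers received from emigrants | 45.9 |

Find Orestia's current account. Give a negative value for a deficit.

Goods: -1053.1 + 1977.6 = 924.5
Services: 208.8 - 249.0 + 408.6 = 368.4
Primary income: 282.9 - 143.1 = 139.8
Secondary income: 168.1 + 45.3 = 213.4
Current account = 924.5 + 368.4 + 139.8 + 213.4 = 1646.1
(Excluded from the current account — financial account: purchases of foreign government bonds by domestic residents 294.7, new loans extended by domestic banks to foreign borrowers 701.9, acquisition of a foreign subsidiary by a resident firm (outward FDI) 676.8, increase in resident deposits held at foreign banks 196.9; capital account: capital transfers received from emigrants 45.9.)

1646.1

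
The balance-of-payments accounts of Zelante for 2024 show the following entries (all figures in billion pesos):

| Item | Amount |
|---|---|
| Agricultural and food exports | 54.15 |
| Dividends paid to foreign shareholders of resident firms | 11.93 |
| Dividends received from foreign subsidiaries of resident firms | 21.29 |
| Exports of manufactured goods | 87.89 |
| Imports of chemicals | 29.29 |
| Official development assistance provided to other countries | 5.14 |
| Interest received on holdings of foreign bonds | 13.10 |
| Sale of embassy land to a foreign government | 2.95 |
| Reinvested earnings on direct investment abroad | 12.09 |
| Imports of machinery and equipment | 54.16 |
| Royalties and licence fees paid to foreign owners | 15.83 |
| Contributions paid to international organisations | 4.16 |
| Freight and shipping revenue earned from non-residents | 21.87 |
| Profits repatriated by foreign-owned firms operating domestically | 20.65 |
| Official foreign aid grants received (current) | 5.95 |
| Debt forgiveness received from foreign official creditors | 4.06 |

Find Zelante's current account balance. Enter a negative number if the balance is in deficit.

75.18

Goods: -29.29 + 87.89 - 54.16 + 54.15 = 58.59
Services: 21.87 - 15.83 = 6.04
Primary income: 13.10 + 21.29 - 20.65 - 11.93 + 12.09 = 13.90
Secondary income: -4.16 - 5.14 + 5.95 = -3.35
Current account = 58.59 + 6.04 + 13.90 + (-3.35) = 75.18
(Excluded from the current account — capital account: sale of embassy land to a foreign government 2.95, debt forgiveness received from foreign official creditors 4.06.)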